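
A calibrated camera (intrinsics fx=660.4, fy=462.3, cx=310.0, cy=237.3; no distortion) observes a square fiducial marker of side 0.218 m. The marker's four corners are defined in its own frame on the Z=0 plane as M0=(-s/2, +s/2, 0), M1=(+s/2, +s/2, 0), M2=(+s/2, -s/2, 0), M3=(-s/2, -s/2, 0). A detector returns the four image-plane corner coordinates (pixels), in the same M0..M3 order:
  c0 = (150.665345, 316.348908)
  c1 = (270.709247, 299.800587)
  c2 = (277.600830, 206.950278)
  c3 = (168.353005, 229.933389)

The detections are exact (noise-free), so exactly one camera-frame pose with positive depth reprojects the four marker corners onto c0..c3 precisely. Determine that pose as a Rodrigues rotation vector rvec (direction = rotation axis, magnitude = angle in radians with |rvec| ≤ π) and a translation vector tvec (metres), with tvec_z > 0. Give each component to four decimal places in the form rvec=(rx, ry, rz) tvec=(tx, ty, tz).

rvec=(-0.5010, 0.5120, -0.1124) tvec=(-0.1469, 0.0529, 1.0150)

Intrinsics K: fx=660.4, fy=462.3, cx=310.0, cy=237.3
Marker side s = 0.218 m; corners in marker frame (Z=0):
  M0 = (-0.1090, +0.1090, 0)
  M1 = (+0.1090, +0.1090, 0)
  M2 = (+0.1090, -0.1090, 0)
  M3 = (-0.1090, -0.1090, 0)
Detected image corners:
  c0 = (150.665345, 316.348908) px
  c1 = (270.709247, 299.800587) px
  c2 = (277.600830, 206.950278) px
  c3 = (168.353005, 229.933389) px
Planar DLT: solve 8×8 A·h = b for H (H[2,2]=1):
  H  [+430.31725 -161.32000 +214.43562]
  H  [-205.91626 +284.46996 +261.38886]
  H  [-0.43485 -0.47858 +1.00000]
B = K⁻¹H; ‖b₁‖=0.985259, ‖b₂‖=0.985259; λ = 2/(‖b₁‖+‖b₂‖) = 1.014961, sign → tz>0 ⇒ λ=+1.014961
r₁ = λ·B[:,0] = (+0.86853,-0.22553,-0.44136); r₂ = λ·B[:,1] = (-0.01992,+0.87388,-0.48574)
r₃ = r₁×r₂ = (+0.49524,+0.43067,+0.75449); SVD([r₁ r₂ r₃]) → R = UVᵀ:
  R  [+0.86853 -0.01992 +0.49524]
  R  [-0.22553 +0.87388 +0.43067]
  R  [-0.44136 -0.48574 +0.75449]
t = (-0.14687, +0.05289, +1.01496) m
tr R = 2.496896; θ = arccos((tr R − 1)/2) = 0.725078 rad = 41.544°
axis k = ((R−Rᵀ)₃₂, (R−Rᵀ)₁₃, (R−Rᵀ)₂₁) / (2 sinθ) = (-0.690909, +0.706126, -0.155018)
rvec = θ·k = (-0.500963, +0.511996, -0.112400)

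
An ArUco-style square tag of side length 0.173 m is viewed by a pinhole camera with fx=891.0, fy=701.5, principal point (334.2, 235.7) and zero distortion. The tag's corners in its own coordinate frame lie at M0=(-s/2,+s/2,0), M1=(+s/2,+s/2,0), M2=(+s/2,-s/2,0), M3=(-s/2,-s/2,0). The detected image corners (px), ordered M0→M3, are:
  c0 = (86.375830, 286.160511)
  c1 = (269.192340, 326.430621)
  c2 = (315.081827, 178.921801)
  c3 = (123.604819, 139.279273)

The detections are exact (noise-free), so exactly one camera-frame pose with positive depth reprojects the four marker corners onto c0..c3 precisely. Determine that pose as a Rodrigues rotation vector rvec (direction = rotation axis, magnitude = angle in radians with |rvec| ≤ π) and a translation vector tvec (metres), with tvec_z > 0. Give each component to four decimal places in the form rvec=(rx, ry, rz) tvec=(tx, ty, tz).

rvec=(0.1850, 0.0970, 0.2544) tvec=(-0.1205, -0.0018, 0.7848)

Intrinsics K: fx=891.0, fy=701.5, cx=334.2, cy=235.7
Marker side s = 0.173 m; corners in marker frame (Z=0):
  M0 = (-0.0865, +0.0865, 0)
  M1 = (+0.0865, +0.0865, 0)
  M2 = (+0.0865, -0.0865, 0)
  M3 = (-0.0865, -0.0865, 0)
Detected image corners:
  c0 = (86.375830, 286.160511) px
  c1 = (269.192340, 326.430621) px
  c2 = (315.081827, 178.921801) px
  c3 = (123.604819, 139.279273) px
Planar DLT: solve 8×8 A·h = b for H (H[2,2]=1):
  H  [+1063.02437 -190.95824 +197.37706]
  H  [+209.65535 +908.32933 +234.11278]
  H  [-0.09173 +0.24712 +1.00000]
B = K⁻¹H; ‖b₁‖=1.274284, ‖b₂‖=1.274284; λ = 2/(‖b₁‖+‖b₂‖) = 0.784754, sign → tz>0 ⇒ λ=+0.784754
r₁ = λ·B[:,0] = (+0.96327,+0.25872,-0.07198); r₂ = λ·B[:,1] = (-0.24093,+0.95097,+0.19393)
r₃ = r₁×r₂ = (+0.11863,-0.16947,+0.97837); SVD([r₁ r₂ r₃]) → R = UVᵀ:
  R  [+0.96327 -0.24093 +0.11863]
  R  [+0.25872 +0.95097 -0.16947]
  R  [-0.07198 +0.19393 +0.97837]
t = (-0.12051, -0.00178, +0.78475) m
tr R = 2.892606; θ = arccos((tr R − 1)/2) = 0.329195 rad = 18.861°
axis k = ((R−Rᵀ)₃₂, (R−Rᵀ)₁₃, (R−Rᵀ)₂₁) / (2 sinθ) = (+0.562045, +0.294809, +0.772782)
rvec = θ·k = (+0.185022, +0.097050, +0.254396)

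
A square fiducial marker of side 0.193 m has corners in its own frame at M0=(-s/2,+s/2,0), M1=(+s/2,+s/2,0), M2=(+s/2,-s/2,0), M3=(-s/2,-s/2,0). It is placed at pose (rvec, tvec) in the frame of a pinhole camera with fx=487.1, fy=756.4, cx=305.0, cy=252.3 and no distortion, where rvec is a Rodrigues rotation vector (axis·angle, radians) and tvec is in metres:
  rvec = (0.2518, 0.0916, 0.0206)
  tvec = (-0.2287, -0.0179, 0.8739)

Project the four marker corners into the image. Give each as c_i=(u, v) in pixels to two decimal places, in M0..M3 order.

Intrinsics K: fx=487.1, fy=756.4, cx=305.0, cy=252.3
Marker side s = 0.193 m; corners in marker frame (Z=0):
  M0 = (-0.0965, +0.0965, 0)
  M1 = (+0.0965, +0.0965, 0)
  M2 = (+0.0965, -0.0965, 0)
  M3 = (-0.0965, -0.0965, 0)
rvec = (0.2518, 0.0916, 0.0206), |rvec| = θ = 0.26873 rad = 15.397°
Rodrigues: sinθ=0.26551, 1−cosθ=0.03589; R = I + sinθ·[k]× + (1−cosθ)·[k]×²:
    [+0.99562 -0.00889 +0.09308]
    [+0.03182 +0.96828 -0.24784]
    [-0.08792 +0.24972 +0.96432]
t = (-0.2287, -0.0179, 0.8739) m
M0: Pc = R·M0+t = (-0.32564, +0.07247, +0.90648); u = 487.1·(-0.32564)/0.90648 + 305.0 = 130.0194, v = 756.4·(+0.07247)/0.90648 + 252.3 = 312.7702
M1: Pc = R·M1+t = (-0.13348, +0.07861, +0.88951); u = 487.1·(-0.13348)/0.88951 + 305.0 = 231.9056, v = 756.4·(+0.07861)/0.88951 + 252.3 = 319.1454
M2: Pc = R·M2+t = (-0.13176, -0.10827, +0.84132); u = 487.1·(-0.13176)/0.84132 + 305.0 = 228.7117, v = 756.4·(-0.10827)/0.84132 + 252.3 = 154.9594
M3: Pc = R·M3+t = (-0.32392, -0.11441, +0.85829); u = 487.1·(-0.32392)/0.85829 + 305.0 = 121.1674, v = 756.4·(-0.11441)/0.85829 + 252.3 = 151.4724

c0=(130.02, 312.77) c1=(231.91, 319.15) c2=(228.71, 154.96) c3=(121.17, 151.47)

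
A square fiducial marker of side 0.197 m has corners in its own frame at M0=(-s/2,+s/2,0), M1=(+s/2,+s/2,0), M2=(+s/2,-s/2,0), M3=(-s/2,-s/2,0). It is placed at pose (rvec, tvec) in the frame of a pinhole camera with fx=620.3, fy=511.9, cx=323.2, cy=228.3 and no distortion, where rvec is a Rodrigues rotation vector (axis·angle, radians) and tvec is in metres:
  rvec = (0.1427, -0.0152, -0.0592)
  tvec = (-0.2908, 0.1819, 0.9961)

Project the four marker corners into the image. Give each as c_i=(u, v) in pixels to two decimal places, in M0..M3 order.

Intrinsics K: fx=620.3, fy=511.9, cx=323.2, cy=228.3
Marker side s = 0.197 m; corners in marker frame (Z=0):
  M0 = (-0.0985, +0.0985, 0)
  M1 = (+0.0985, +0.0985, 0)
  M2 = (+0.0985, -0.0985, 0)
  M3 = (-0.0985, -0.0985, 0)
rvec = (0.1427, -0.0152, -0.0592), |rvec| = θ = 0.15524 rad = 8.895°
Rodrigues: sinθ=0.15462, 1−cosθ=0.01203; R = I + sinθ·[k]× + (1−cosθ)·[k]×²:
    [+0.99814 +0.05788 -0.01935]
    [-0.06004 +0.98809 -0.14168]
    [+0.01092 +0.14258 +0.98972]
t = (-0.2908, 0.1819, 0.9961) m
M0: Pc = R·M0+t = (-0.38342, +0.28514, +1.00907); u = 620.3·(-0.38342)/1.00907 + 323.2 = 87.5048, v = 511.9·(+0.28514)/1.00907 + 228.3 = 372.9521
M1: Pc = R·M1+t = (-0.18678, +0.27331, +1.01122); u = 620.3·(-0.18678)/1.01122 + 323.2 = 208.6244, v = 511.9·(+0.27331)/1.01122 + 228.3 = 366.6563
M2: Pc = R·M2+t = (-0.19818, +0.07866, +0.98313); u = 620.3·(-0.19818)/0.98313 + 323.2 = 198.1568, v = 511.9·(+0.07866)/0.98313 + 228.3 = 269.2562
M3: Pc = R·M3+t = (-0.39482, +0.09049, +0.98098); u = 620.3·(-0.39482)/0.98098 + 323.2 = 73.5463, v = 511.9·(+0.09049)/0.98098 + 228.3 = 275.5187

c0=(87.50, 372.95) c1=(208.62, 366.66) c2=(198.16, 269.26) c3=(73.55, 275.52)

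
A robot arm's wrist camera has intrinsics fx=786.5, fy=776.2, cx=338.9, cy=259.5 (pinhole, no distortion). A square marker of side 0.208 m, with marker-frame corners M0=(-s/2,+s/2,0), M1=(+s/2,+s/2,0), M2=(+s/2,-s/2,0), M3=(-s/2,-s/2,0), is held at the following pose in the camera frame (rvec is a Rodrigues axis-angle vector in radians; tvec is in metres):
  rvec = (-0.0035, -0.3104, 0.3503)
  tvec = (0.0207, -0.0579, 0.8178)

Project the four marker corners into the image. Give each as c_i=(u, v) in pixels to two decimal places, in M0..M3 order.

Intrinsics K: fx=786.5, fy=776.2, cx=338.9, cy=259.5
Marker side s = 0.208 m; corners in marker frame (Z=0):
  M0 = (-0.1040, +0.1040, 0)
  M1 = (+0.1040, +0.1040, 0)
  M2 = (+0.1040, -0.1040, 0)
  M3 = (-0.1040, -0.1040, 0)
rvec = (-0.0035, -0.3104, 0.3503), |rvec| = θ = 0.46805 rad = 26.817°
Rodrigues: sinθ=0.45115, 1−cosθ=0.10755; R = I + sinθ·[k]× + (1−cosθ)·[k]×²:
    [+0.89246 -0.33712 -0.29979]
    [+0.33818 +0.93975 -0.05001]
    [+0.29859 -0.05675 +0.95269]
t = (0.0207, -0.0579, 0.8178) m
M0: Pc = R·M0+t = (-0.10718, +0.00466, +0.78084); u = 786.5·(-0.10718)/0.78084 + 338.9 = 230.9483, v = 776.2·(+0.00466)/0.78084 + 259.5 = 264.1354
M1: Pc = R·M1+t = (+0.07846, +0.07501, +0.84295); u = 786.5·(+0.07846)/0.84295 + 338.9 = 412.1014, v = 776.2·(+0.07501)/0.84295 + 259.5 = 328.5657
M2: Pc = R·M2+t = (+0.14858, -0.12046, +0.85476); u = 786.5·(+0.14858)/0.85476 + 338.9 = 475.6111, v = 776.2·(-0.12046)/0.85476 + 259.5 = 150.1080
M3: Pc = R·M3+t = (-0.03706, -0.19081, +0.79265); u = 786.5·(-0.03706)/0.79265 + 338.9 = 302.1321, v = 776.2·(-0.19081)/0.79265 + 259.5 = 72.6546

c0=(230.95, 264.14) c1=(412.10, 328.57) c2=(475.61, 150.11) c3=(302.13, 72.65)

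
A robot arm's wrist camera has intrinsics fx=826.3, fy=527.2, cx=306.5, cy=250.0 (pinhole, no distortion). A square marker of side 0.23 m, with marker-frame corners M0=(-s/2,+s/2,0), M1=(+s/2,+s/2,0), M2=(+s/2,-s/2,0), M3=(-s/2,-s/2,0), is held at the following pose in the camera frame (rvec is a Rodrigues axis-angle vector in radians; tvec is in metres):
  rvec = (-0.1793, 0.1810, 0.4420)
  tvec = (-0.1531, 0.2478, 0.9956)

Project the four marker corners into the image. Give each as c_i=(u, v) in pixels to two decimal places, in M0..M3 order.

Intrinsics K: fx=826.3, fy=527.2, cx=306.5, cy=250.0
Marker side s = 0.23 m; corners in marker frame (Z=0):
  M0 = (-0.1150, +0.1150, 0)
  M1 = (+0.1150, +0.1150, 0)
  M2 = (+0.1150, -0.1150, 0)
  M3 = (-0.1150, -0.1150, 0)
rvec = (-0.1793, 0.1810, 0.4420), |rvec| = θ = 0.51017 rad = 29.231°
Rodrigues: sinθ=0.48833, 1−cosθ=0.12734; R = I + sinθ·[k]× + (1−cosθ)·[k]×²:
    [+0.88839 -0.43895 +0.13448]
    [+0.40720 +0.88869 +0.21076]
    [-0.21202 -0.13248 +0.96824]
t = (-0.1531, 0.2478, 0.9956) m
M0: Pc = R·M0+t = (-0.30574, +0.30317, +1.00475); u = 826.3·(-0.30574)/1.00475 + 306.5 = 55.0571, v = 527.2·(+0.30317)/1.00475 + 250.0 = 409.0769
M1: Pc = R·M1+t = (-0.10141, +0.39683, +0.95598); u = 826.3·(-0.10141)/0.95598 + 306.5 = 218.8426, v = 527.2·(+0.39683)/0.95598 + 250.0 = 468.8401
M2: Pc = R·M2+t = (-0.00046, +0.19243, +0.98645); u = 826.3·(-0.00046)/0.98645 + 306.5 = 306.1183, v = 527.2·(+0.19243)/0.98645 + 250.0 = 352.8414
M3: Pc = R·M3+t = (-0.20479, +0.09877, +1.03522); u = 826.3·(-0.20479)/1.03522 + 306.5 = 143.0425, v = 527.2·(+0.09877)/1.03522 + 250.0 = 300.3016

c0=(55.06, 409.08) c1=(218.84, 468.84) c2=(306.12, 352.84) c3=(143.04, 300.30)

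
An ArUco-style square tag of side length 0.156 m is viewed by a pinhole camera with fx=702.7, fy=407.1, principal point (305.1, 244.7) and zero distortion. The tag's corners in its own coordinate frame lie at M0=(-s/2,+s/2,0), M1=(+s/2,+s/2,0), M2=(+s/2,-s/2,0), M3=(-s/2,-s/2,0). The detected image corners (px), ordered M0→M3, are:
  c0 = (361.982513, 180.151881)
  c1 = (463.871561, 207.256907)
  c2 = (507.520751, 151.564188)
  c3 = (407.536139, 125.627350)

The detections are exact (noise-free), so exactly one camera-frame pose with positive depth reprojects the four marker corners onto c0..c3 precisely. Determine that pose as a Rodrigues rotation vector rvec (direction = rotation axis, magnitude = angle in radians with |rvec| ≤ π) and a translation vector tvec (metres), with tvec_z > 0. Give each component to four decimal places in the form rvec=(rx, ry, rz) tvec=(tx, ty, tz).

rvec=(-0.1606, 0.0296, 0.4456) tvec=(0.1838, -0.1925, 0.9927)

Intrinsics K: fx=702.7, fy=407.1, cx=305.1, cy=244.7
Marker side s = 0.156 m; corners in marker frame (Z=0):
  M0 = (-0.0780, +0.0780, 0)
  M1 = (+0.0780, +0.0780, 0)
  M2 = (+0.0780, -0.0780, 0)
  M3 = (-0.0780, -0.0780, 0)
Detected image corners:
  c0 = (361.982513, 180.151881) px
  c1 = (463.871561, 207.256907) px
  c2 = (507.520751, 151.564188) px
  c3 = (407.536139, 125.627350) px
Planar DLT: solve 8×8 A·h = b for H (H[2,2]=1):
  H  [+619.08047 -350.89530 +435.23519]
  H  [+159.31929 +328.44358 +165.76305]
  H  [-0.06406 -0.14925 +1.00000]
B = K⁻¹H; ‖b₁‖=1.007384, ‖b₂‖=1.007384; λ = 2/(‖b₁‖+‖b₂‖) = 0.992670, sign → tz>0 ⇒ λ=+0.992670
r₁ = λ·B[:,0] = (+0.90215,+0.42670,-0.06359); r₂ = λ·B[:,1] = (-0.43137,+0.88993,-0.14816)
r₃ = r₁×r₂ = (-0.00663,+0.16109,+0.98692); SVD([r₁ r₂ r₃]) → R = UVᵀ:
  R  [+0.90215 -0.43137 -0.00663]
  R  [+0.42670 +0.88993 +0.16109]
  R  [-0.06359 -0.14816 +0.98692]
t = (+0.18384, -0.19248, +0.99267) m
tr R = 2.778999; θ = arccos((tr R − 1)/2) = 0.474547 rad = 27.190°
axis k = ((R−Rᵀ)₃₂, (R−Rᵀ)₁₃, (R−Rᵀ)₂₁) / (2 sinθ) = (-0.338393, +0.062325, +0.938939)
rvec = θ·k = (-0.160583, +0.029576, +0.445571)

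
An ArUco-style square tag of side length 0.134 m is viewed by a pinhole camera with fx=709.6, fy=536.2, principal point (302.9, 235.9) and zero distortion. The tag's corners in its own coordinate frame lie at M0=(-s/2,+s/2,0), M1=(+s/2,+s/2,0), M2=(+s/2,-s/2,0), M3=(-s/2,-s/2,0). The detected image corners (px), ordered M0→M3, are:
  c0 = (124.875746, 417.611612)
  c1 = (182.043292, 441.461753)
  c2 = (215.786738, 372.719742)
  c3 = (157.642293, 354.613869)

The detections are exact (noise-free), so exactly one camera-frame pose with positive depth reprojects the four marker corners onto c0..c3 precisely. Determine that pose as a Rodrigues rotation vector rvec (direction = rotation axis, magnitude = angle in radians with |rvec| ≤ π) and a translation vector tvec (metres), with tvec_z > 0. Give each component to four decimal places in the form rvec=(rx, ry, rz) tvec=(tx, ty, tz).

Intrinsics K: fx=709.6, fy=536.2, cx=302.9, cy=235.9
Marker side s = 0.134 m; corners in marker frame (Z=0):
  M0 = (-0.0670, +0.0670, 0)
  M1 = (+0.0670, +0.0670, 0)
  M2 = (+0.0670, -0.0670, 0)
  M3 = (-0.0670, -0.0670, 0)
Detected image corners:
  c0 = (124.875746, 417.611612) px
  c1 = (182.043292, 441.461753) px
  c2 = (215.786738, 372.719742) px
  c3 = (157.642293, 354.613869) px
Planar DLT: solve 8×8 A·h = b for H (H[2,2]=1):
  H  [+331.01979 -283.79710 +169.19366]
  H  [-75.29371 +407.32536 +395.72742]
  H  [-0.58382 -0.21029 +1.00000]
B = K⁻¹H; ‖b₁‖=0.930927, ‖b₂‖=0.930927; λ = 2/(‖b₁‖+‖b₂‖) = 1.074199, sign → tz>0 ⇒ λ=+1.074199
r₁ = λ·B[:,0] = (+0.76880,+0.12507,-0.62714); r₂ = λ·B[:,1] = (-0.33319,+0.91540,-0.22590)
r₃ = r₁×r₂ = (+0.54583,+0.38262,+0.74543); SVD([r₁ r₂ r₃]) → R = UVᵀ:
  R  [+0.76880 -0.33319 +0.54583]
  R  [+0.12507 +0.91540 +0.38262]
  R  [-0.62714 -0.22590 +0.74543]
t = (-0.20241, +0.32019, +1.07420) m
tr R = 2.429632; θ = arccos((tr R − 1)/2) = 0.774435 rad = 44.372°
axis k = ((R−Rᵀ)₃₂, (R−Rᵀ)₁₃, (R−Rᵀ)₂₁) / (2 sinθ) = (-0.435085, +0.838658, +0.327648)
rvec = θ·k = (-0.336945, +0.649487, +0.253742)

rvec=(-0.3369, 0.6495, 0.2537) tvec=(-0.2024, 0.3202, 1.0742)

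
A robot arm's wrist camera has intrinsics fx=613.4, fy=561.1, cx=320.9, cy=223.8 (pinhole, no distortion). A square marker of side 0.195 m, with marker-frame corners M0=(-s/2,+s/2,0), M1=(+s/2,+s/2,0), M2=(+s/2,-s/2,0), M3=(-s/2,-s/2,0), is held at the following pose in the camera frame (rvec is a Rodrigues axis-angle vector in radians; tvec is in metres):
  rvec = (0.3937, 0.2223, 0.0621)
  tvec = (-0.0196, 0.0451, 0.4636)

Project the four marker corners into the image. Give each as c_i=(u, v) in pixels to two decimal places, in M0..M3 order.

Intrinsics K: fx=613.4, fy=561.1, cx=320.9, cy=223.8
Marker side s = 0.195 m; corners in marker frame (Z=0):
  M0 = (-0.0975, +0.0975, 0)
  M1 = (+0.0975, +0.0975, 0)
  M2 = (+0.0975, -0.0975, 0)
  M3 = (-0.0975, -0.0975, 0)
rvec = (0.3937, 0.2223, 0.0621), |rvec| = θ = 0.45637 rad = 26.148°
Rodrigues: sinθ=0.44069, 1−cosθ=0.10234; R = I + sinθ·[k]× + (1−cosθ)·[k]×²:
    [+0.97382 -0.01696 +0.22668]
    [+0.10297 +0.92194 -0.37339]
    [-0.20265 +0.38696 +0.89955]
t = (-0.0196, 0.0451, 0.4636) m
M0: Pc = R·M0+t = (-0.11620, +0.12495, +0.52109); u = 613.4·(-0.11620)/0.52109 + 320.9 = 184.1130, v = 561.1·(+0.12495)/0.52109 + 223.8 = 358.3441
M1: Pc = R·M1+t = (+0.07369, +0.14503, +0.48157); u = 613.4·(+0.07369)/0.48157 + 320.9 = 414.7677, v = 561.1·(+0.14503)/0.48157 + 223.8 = 392.7801
M2: Pc = R·M2+t = (+0.07700, -0.03475, +0.40611); u = 613.4·(+0.07700)/0.40611 + 320.9 = 437.2042, v = 561.1·(-0.03475)/0.40611 + 223.8 = 175.7890
M3: Pc = R·M3+t = (-0.11289, -0.05483, +0.44563); u = 613.4·(-0.11289)/0.44563 + 320.9 = 165.5039, v = 561.1·(-0.05483)/0.44563 + 223.8 = 154.7638

c0=(184.11, 358.34) c1=(414.77, 392.78) c2=(437.20, 175.79) c3=(165.50, 154.76)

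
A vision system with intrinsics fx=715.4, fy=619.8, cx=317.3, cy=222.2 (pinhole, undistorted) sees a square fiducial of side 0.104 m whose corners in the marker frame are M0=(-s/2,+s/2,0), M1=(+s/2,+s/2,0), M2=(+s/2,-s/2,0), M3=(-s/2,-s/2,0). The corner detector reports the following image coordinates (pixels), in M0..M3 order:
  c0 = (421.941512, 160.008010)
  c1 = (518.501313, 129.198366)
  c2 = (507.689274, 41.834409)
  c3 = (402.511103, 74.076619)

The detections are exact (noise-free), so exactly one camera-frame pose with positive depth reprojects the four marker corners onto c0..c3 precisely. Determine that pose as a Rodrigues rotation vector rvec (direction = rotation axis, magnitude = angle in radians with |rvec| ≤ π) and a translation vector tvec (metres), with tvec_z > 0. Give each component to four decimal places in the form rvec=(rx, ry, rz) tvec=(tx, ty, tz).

Intrinsics K: fx=715.4, fy=619.8, cx=317.3, cy=222.2
Marker side s = 0.104 m; corners in marker frame (Z=0):
  M0 = (-0.0520, +0.0520, 0)
  M1 = (+0.0520, +0.0520, 0)
  M2 = (+0.0520, -0.0520, 0)
  M3 = (-0.0520, -0.0520, 0)
Detected image corners:
  c0 = (421.941512, 160.008010) px
  c1 = (518.501313, 129.198366) px
  c2 = (507.689274, 41.834409) px
  c3 = (402.511103, 74.076619) px
Planar DLT: solve 8×8 A·h = b for H (H[2,2]=1):
  H  [+1029.56280 +516.00573 +463.32400]
  H  [-289.40685 +914.38954 +102.97658]
  H  [+0.13270 +0.80166 +1.00000]
B = K⁻¹H; ‖b₁‖=1.479026, ‖b₂‖=1.479026; λ = 2/(‖b₁‖+‖b₂‖) = 0.676120, sign → tz>0 ⇒ λ=+0.676120
r₁ = λ·B[:,0] = (+0.93324,-0.34787,+0.08972); r₂ = λ·B[:,1] = (+0.24727,+0.80316,+0.54202)
r₃ = r₁×r₂ = (-0.26061,-0.48365,+0.83556); SVD([r₁ r₂ r₃]) → R = UVᵀ:
  R  [+0.93324 +0.24727 -0.26061]
  R  [-0.34787 +0.80316 -0.48365]
  R  [+0.08972 +0.54202 +0.83556]
t = (+0.13801, -0.13006, +0.67612) m
tr R = 2.571968; θ = arccos((tr R − 1)/2) = 0.666510 rad = 38.188°
axis k = ((R−Rᵀ)₃₂, (R−Rᵀ)₁₃, (R−Rᵀ)₂₁) / (2 sinθ) = (+0.829493, -0.283330, -0.481317)
rvec = θ·k = (+0.552865, -0.188842, -0.320802)

rvec=(0.5529, -0.1888, -0.3208) tvec=(0.1380, -0.1301, 0.6761)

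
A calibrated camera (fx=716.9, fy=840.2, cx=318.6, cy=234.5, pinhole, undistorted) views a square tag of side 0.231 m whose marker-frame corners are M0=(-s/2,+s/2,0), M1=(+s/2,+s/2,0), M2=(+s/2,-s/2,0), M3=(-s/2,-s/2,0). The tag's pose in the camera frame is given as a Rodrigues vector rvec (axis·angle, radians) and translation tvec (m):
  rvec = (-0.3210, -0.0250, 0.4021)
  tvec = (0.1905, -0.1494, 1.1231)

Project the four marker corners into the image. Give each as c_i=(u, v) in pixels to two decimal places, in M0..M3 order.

Intrinsics K: fx=716.9, fy=840.2, cx=318.6, cy=234.5
Marker side s = 0.231 m; corners in marker frame (Z=0):
  M0 = (-0.1155, +0.1155, 0)
  M1 = (+0.1155, +0.1155, 0)
  M2 = (+0.1155, -0.1155, 0)
  M3 = (-0.1155, -0.1155, 0)
rvec = (-0.3210, -0.0250, 0.4021), |rvec| = θ = 0.51512 rad = 29.514°
Rodrigues: sinθ=0.49264, 1−cosθ=0.12977; R = I + sinθ·[k]× + (1−cosθ)·[k]×²:
    [+0.92062 -0.38063 -0.08703]
    [+0.38848 +0.87054 +0.30207]
    [-0.03921 -0.31191 +0.94930]
t = (0.1905, -0.1494, 1.1231) m
M0: Pc = R·M0+t = (+0.04021, -0.09372, +1.09160); u = 716.9·(+0.04021)/1.09160 + 318.6 = 345.0046, v = 840.2·(-0.09372)/1.09160 + 234.5 = 162.3630
M1: Pc = R·M1+t = (+0.25287, -0.00398, +1.08255); u = 716.9·(+0.25287)/1.08255 + 318.6 = 486.0592, v = 840.2·(-0.00398)/1.08255 + 234.5 = 231.4080
M2: Pc = R·M2+t = (+0.34079, -0.20508, +1.15460); u = 716.9·(+0.34079)/1.15460 + 318.6 = 530.2026, v = 840.2·(-0.20508)/1.15460 + 234.5 = 85.2645
M3: Pc = R·M3+t = (+0.12813, -0.29482, +1.16365); u = 716.9·(+0.12813)/1.16365 + 318.6 = 397.5381, v = 840.2·(-0.29482)/1.16365 + 234.5 = 21.6322

c0=(345.00, 162.36) c1=(486.06, 231.41) c2=(530.20, 85.26) c3=(397.54, 21.63)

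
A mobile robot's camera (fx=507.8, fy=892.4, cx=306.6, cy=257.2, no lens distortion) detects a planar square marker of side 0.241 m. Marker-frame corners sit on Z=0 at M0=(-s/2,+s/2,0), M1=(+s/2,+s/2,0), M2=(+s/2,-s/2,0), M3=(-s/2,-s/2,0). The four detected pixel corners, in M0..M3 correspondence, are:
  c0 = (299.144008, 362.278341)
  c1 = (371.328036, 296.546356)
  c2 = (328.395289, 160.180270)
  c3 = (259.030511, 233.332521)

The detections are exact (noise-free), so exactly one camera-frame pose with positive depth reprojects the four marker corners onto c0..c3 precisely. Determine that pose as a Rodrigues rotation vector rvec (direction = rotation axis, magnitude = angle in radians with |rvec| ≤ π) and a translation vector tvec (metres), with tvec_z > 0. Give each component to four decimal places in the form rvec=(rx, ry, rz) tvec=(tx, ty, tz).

Intrinsics K: fx=507.8, fy=892.4, cx=306.6, cy=257.2
Marker side s = 0.241 m; corners in marker frame (Z=0):
  M0 = (-0.1205, +0.1205, 0)
  M1 = (+0.1205, +0.1205, 0)
  M2 = (+0.1205, -0.1205, 0)
  M3 = (-0.1205, -0.1205, 0)
Detected image corners:
  c0 = (299.144008, 362.278341) px
  c1 = (371.328036, 296.546356) px
  c2 = (328.395289, 160.180270) px
  c3 = (259.030511, 233.332521) px
Planar DLT: solve 8×8 A·h = b for H (H[2,2]=1):
  H  [+216.99764 +165.11863 +313.37930]
  H  [-352.31241 +544.12745 +263.92621]
  H  [-0.24376 -0.02227 +1.00000]
B = K⁻¹H; ‖b₁‖=0.703421, ‖b₂‖=0.703421; λ = 2/(‖b₁‖+‖b₂‖) = 1.421623, sign → tz>0 ⇒ λ=+1.421623
r₁ = λ·B[:,0] = (+0.81673,-0.46137,-0.34654); r₂ = λ·B[:,1] = (+0.48138,+0.87594,-0.03167)
r₃ = r₁×r₂ = (+0.31815,-0.14095,+0.93750); SVD([r₁ r₂ r₃]) → R = UVᵀ:
  R  [+0.81673 +0.48138 +0.31815]
  R  [-0.46137 +0.87594 -0.14095]
  R  [-0.34654 -0.03167 +0.93750]
t = (+0.01898, +0.01072, +1.42162) m
tr R = 2.630174; θ = arccos((tr R − 1)/2) = 0.617917 rad = 35.404°
axis k = ((R−Rᵀ)₃₂, (R−Rᵀ)₁₃, (R−Rᵀ)₂₁) / (2 sinθ) = (+0.094321, +0.573661, -0.813644)
rvec = θ·k = (+0.058283, +0.354475, -0.502764)

rvec=(0.0583, 0.3545, -0.5028) tvec=(0.0190, 0.0107, 1.4216)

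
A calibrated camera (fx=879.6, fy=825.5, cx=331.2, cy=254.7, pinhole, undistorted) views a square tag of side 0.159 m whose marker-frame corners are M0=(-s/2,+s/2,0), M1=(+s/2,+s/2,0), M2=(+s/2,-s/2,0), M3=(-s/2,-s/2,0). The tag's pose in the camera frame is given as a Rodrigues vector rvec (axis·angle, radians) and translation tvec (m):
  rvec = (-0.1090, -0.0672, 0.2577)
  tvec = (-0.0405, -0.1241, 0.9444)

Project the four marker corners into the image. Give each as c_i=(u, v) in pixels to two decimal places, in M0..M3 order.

c0=(201.65, 194.24) c1=(346.45, 230.80) c2=(382.74, 99.55) c3=(241.08, 62.55)

Intrinsics K: fx=879.6, fy=825.5, cx=331.2, cy=254.7
Marker side s = 0.159 m; corners in marker frame (Z=0):
  M0 = (-0.0795, +0.0795, 0)
  M1 = (+0.0795, +0.0795, 0)
  M2 = (+0.0795, -0.0795, 0)
  M3 = (-0.0795, -0.0795, 0)
rvec = (-0.1090, -0.0672, 0.2577), |rvec| = θ = 0.28776 rad = 16.487°
Rodrigues: sinθ=0.28381, 1−cosθ=0.04112; R = I + sinθ·[k]× + (1−cosθ)·[k]×²:
    [+0.96478 -0.25052 -0.08022]
    [+0.25780 +0.96112 +0.09890]
    [+0.05233 -0.11610 +0.99186]
t = (-0.0405, -0.1241, 0.9444) m
M0: Pc = R·M0+t = (-0.13712, -0.06819, +0.93101); u = 879.6·(-0.13712)/0.93101 + 331.2 = 201.6550, v = 825.5·(-0.06819)/0.93101 + 254.7 = 194.2420
M1: Pc = R·M1+t = (+0.01628, -0.02720, +0.93933); u = 879.6·(+0.01628)/0.93933 + 331.2 = 346.4483, v = 825.5·(-0.02720)/0.93933 + 254.7 = 230.7998
M2: Pc = R·M2+t = (+0.05612, -0.18001, +0.95779); u = 879.6·(+0.05612)/0.95779 + 331.2 = 382.7354, v = 825.5·(-0.18001)/0.95779 + 254.7 = 99.5490
M3: Pc = R·M3+t = (-0.09728, -0.22100, +0.94947); u = 879.6·(-0.09728)/0.94947 + 331.2 = 241.0752, v = 825.5·(-0.22100)/0.94947 + 254.7 = 62.5518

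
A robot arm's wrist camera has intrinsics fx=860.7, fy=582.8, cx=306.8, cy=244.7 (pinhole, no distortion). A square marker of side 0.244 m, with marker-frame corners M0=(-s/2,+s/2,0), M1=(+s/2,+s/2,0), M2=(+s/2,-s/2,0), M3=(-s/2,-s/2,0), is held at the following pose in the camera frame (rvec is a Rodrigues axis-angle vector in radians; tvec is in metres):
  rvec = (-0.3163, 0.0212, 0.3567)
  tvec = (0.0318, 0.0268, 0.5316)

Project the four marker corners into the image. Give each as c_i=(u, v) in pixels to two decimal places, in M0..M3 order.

c0=(93.66, 353.03) c1=(490.88, 456.71) c2=(596.93, 202.88) c3=(246.78, 120.50)

Intrinsics K: fx=860.7, fy=582.8, cx=306.8, cy=244.7
Marker side s = 0.244 m; corners in marker frame (Z=0):
  M0 = (-0.1220, +0.1220, 0)
  M1 = (+0.1220, +0.1220, 0)
  M2 = (+0.1220, -0.1220, 0)
  M3 = (-0.1220, -0.1220, 0)
rvec = (-0.3163, 0.0212, 0.3567), |rvec| = θ = 0.47721 rad = 27.342°
Rodrigues: sinθ=0.45930, 1−cosθ=0.11172; R = I + sinθ·[k]× + (1−cosθ)·[k]×²:
    [+0.93736 -0.34660 -0.03495]
    [+0.34003 +0.88850 +0.30814]
    [-0.07575 -0.30072 +0.95070]
t = (0.0318, 0.0268, 0.5316) m
M0: Pc = R·M0+t = (-0.12484, +0.09371, +0.50415); u = 860.7·(-0.12484)/0.50415 + 306.8 = 93.6648, v = 582.8·(+0.09371)/0.50415 + 244.7 = 353.0329
M1: Pc = R·M1+t = (+0.10387, +0.17668, +0.48567); u = 860.7·(+0.10387)/0.48567 + 306.8 = 490.8814, v = 582.8·(+0.17668)/0.48567 + 244.7 = 456.7146
M2: Pc = R·M2+t = (+0.18844, -0.04011, +0.55905); u = 860.7·(+0.18844)/0.55905 + 306.8 = 596.9255, v = 582.8·(-0.04011)/0.55905 + 244.7 = 202.8816
M3: Pc = R·M3+t = (-0.04027, -0.12308, +0.57753); u = 860.7·(-0.04027)/0.57753 + 306.8 = 246.7818, v = 582.8·(-0.12308)/0.57753 + 244.7 = 120.4968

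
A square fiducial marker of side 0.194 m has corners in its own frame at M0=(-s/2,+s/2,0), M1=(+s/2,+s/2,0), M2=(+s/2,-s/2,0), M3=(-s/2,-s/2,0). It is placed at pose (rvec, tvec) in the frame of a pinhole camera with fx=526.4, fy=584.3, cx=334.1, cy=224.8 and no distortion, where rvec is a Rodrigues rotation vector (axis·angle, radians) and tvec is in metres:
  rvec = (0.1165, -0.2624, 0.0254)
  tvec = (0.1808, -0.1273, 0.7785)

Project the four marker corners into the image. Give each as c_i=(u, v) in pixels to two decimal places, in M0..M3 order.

Intrinsics K: fx=526.4, fy=584.3, cx=334.1, cy=224.8
Marker side s = 0.194 m; corners in marker frame (Z=0):
  M0 = (-0.0970, +0.0970, 0)
  M1 = (+0.0970, +0.0970, 0)
  M2 = (+0.0970, -0.0970, 0)
  M3 = (-0.0970, -0.0970, 0)
rvec = (0.1165, -0.2624, 0.0254), |rvec| = θ = 0.28822 rad = 16.514°
Rodrigues: sinθ=0.28425, 1−cosθ=0.04125; R = I + sinθ·[k]× + (1−cosθ)·[k]×²:
    [+0.96549 -0.04023 -0.25731]
    [+0.00987 +0.99294 -0.11820]
    [+0.26025 +0.11158 +0.95907]
t = (0.1808, -0.1273, 0.7785) m
M0: Pc = R·M0+t = (+0.08325, -0.03194, +0.76408); u = 526.4·(+0.08325)/0.76408 + 334.1 = 391.4504, v = 584.3·(-0.03194)/0.76408 + 224.8 = 200.3734
M1: Pc = R·M1+t = (+0.27055, -0.03003, +0.81457); u = 526.4·(+0.27055)/0.81457 + 334.1 = 508.9383, v = 584.3·(-0.03003)/0.81457 + 224.8 = 203.2610
M2: Pc = R·M2+t = (+0.27835, -0.22266, +0.79292); u = 526.4·(+0.27835)/0.79292 + 334.1 = 518.8927, v = 584.3·(-0.22266)/0.79292 + 224.8 = 60.7244
M3: Pc = R·M3+t = (+0.09105, -0.22457, +0.74243); u = 526.4·(+0.09105)/0.74243 + 334.1 = 398.6561, v = 584.3·(-0.22457)/0.74243 + 224.8 = 48.0595

c0=(391.45, 200.37) c1=(508.94, 203.26) c2=(518.89, 60.72) c3=(398.66, 48.06)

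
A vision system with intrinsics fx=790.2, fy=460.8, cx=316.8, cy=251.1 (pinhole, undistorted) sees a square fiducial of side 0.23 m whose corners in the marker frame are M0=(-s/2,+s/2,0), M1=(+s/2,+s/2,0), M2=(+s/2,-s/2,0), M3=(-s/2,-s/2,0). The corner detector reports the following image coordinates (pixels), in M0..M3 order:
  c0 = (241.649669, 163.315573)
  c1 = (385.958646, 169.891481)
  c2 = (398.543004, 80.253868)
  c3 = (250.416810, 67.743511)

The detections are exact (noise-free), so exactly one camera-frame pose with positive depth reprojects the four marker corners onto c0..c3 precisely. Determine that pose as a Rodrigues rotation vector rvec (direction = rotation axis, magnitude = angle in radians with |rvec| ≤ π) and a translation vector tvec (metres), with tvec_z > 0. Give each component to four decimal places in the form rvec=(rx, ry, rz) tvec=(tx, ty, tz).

Intrinsics K: fx=790.2, fy=460.8, cx=316.8, cy=251.1
Marker side s = 0.23 m; corners in marker frame (Z=0):
  M0 = (-0.1150, +0.1150, 0)
  M1 = (+0.1150, +0.1150, 0)
  M2 = (+0.1150, -0.1150, 0)
  M3 = (-0.1150, -0.1150, 0)
Detected image corners:
  c0 = (241.649669, 163.315573) px
  c1 = (385.958646, 169.891481) px
  c2 = (398.543004, 80.253868) px
  c3 = (250.416810, 67.743511) px
Planar DLT: solve 8×8 A·h = b for H (H[2,2]=1):
  H  [+720.15336 -4.27121 +321.28792]
  H  [+73.16661 +418.21864 +121.15388]
  H  [+0.26493 +0.13285 +1.00000]
B = K⁻¹H; ‖b₁‖=0.847732, ‖b₂‖=0.847732; λ = 2/(‖b₁‖+‖b₂‖) = 1.179618, sign → tz>0 ⇒ λ=+1.179618
r₁ = λ·B[:,0] = (+0.94976,+0.01700,+0.31252); r₂ = λ·B[:,1] = (-0.06920,+0.98522,+0.15671)
r₃ = r₁×r₂ = (-0.30524,-0.17047,+0.93689); SVD([r₁ r₂ r₃]) → R = UVᵀ:
  R  [+0.94976 -0.06920 -0.30524]
  R  [+0.01700 +0.98522 -0.17047]
  R  [+0.31252 +0.15671 +0.93689]
t = (+0.00670, -0.33265, +1.17962) m
tr R = 2.871871; θ = arccos((tr R − 1)/2) = 0.359891 rad = 20.620°
axis k = ((R−Rᵀ)₃₂, (R−Rᵀ)₁₃, (R−Rᵀ)₂₁) / (2 sinθ) = (+0.464515, -0.877067, +0.122392)
rvec = θ·k = (+0.167174, -0.315648, +0.044048)

rvec=(0.1672, -0.3156, 0.0440) tvec=(0.0067, -0.3327, 1.1796)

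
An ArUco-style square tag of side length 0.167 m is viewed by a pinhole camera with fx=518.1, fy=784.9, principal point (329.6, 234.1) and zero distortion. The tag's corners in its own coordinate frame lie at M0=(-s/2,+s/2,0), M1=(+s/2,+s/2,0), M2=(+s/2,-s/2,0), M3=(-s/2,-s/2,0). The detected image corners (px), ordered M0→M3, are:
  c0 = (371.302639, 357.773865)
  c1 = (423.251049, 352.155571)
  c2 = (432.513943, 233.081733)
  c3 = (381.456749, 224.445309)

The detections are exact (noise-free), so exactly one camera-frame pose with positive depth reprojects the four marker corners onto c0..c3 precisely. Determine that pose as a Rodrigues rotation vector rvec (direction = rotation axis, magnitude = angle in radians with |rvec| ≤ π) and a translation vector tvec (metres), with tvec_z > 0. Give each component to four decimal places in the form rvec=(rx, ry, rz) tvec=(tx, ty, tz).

Intrinsics K: fx=518.1, fy=784.9, cx=329.6, cy=234.1
Marker side s = 0.167 m; corners in marker frame (Z=0):
  M0 = (-0.0835, +0.0835, 0)
  M1 = (+0.0835, +0.0835, 0)
  M2 = (+0.0835, -0.0835, 0)
  M3 = (-0.0835, -0.0835, 0)
Detected image corners:
  c0 = (371.302639, 357.773865) px
  c1 = (423.251049, 352.155571) px
  c2 = (432.513943, 233.081733) px
  c3 = (381.456749, 224.445309) px
Planar DLT: solve 8×8 A·h = b for H (H[2,2]=1):
  H  [+580.27663 -48.40325 +403.57517]
  H  [+206.27383 +760.24020 +292.03225]
  H  [+0.67608 +0.02383 +1.00000]
B = K⁻¹H; ‖b₁‖=0.967881, ‖b₂‖=0.967881; λ = 2/(‖b₁‖+‖b₂‖) = 1.033185, sign → tz>0 ⇒ λ=+1.033185
r₁ = λ·B[:,0] = (+0.71280,+0.06319,+0.69851); r₂ = λ·B[:,1] = (-0.11218,+0.99338,+0.02462)
r₃ = r₁×r₂ = (-0.69233,-0.09591,+0.71518); SVD([r₁ r₂ r₃]) → R = UVᵀ:
  R  [+0.71280 -0.11218 -0.69233]
  R  [+0.06319 +0.99338 -0.09591]
  R  [+0.69851 +0.02462 +0.71518]
t = (+0.14752, +0.07626, +1.03318) m
tr R = 2.421361; θ = arccos((tr R − 1)/2) = 0.780331 rad = 44.710°
axis k = ((R−Rᵀ)₃₂, (R−Rᵀ)₁₃, (R−Rᵀ)₂₁) / (2 sinθ) = (+0.085659, -0.988497, +0.124641)
rvec = θ·k = (+0.066842, -0.771355, +0.097262)

rvec=(0.0668, -0.7714, 0.0973) tvec=(0.1475, 0.0763, 1.0332)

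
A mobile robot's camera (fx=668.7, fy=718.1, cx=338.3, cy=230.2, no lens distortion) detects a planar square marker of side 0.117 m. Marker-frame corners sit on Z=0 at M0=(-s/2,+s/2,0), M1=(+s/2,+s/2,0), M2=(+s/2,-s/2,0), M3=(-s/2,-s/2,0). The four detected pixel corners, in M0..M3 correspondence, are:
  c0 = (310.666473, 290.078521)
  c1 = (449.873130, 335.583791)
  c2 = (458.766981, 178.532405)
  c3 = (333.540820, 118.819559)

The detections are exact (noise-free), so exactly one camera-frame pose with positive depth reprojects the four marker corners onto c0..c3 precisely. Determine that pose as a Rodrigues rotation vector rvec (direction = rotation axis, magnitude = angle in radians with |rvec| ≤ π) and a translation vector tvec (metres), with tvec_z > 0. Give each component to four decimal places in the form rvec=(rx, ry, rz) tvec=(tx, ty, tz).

Intrinsics K: fx=668.7, fy=718.1, cx=338.3, cy=230.2
Marker side s = 0.117 m; corners in marker frame (Z=0):
  M0 = (-0.0585, +0.0585, 0)
  M1 = (+0.0585, +0.0585, 0)
  M2 = (+0.0585, -0.0585, 0)
  M3 = (-0.0585, -0.0585, 0)
Detected image corners:
  c0 = (310.666473, 290.078521) px
  c1 = (449.873130, 335.583791) px
  c2 = (458.766981, 178.532405) px
  c3 = (333.540820, 118.819559) px
Planar DLT: solve 8×8 A·h = b for H (H[2,2]=1):
  H  [+1512.11410 -436.91704 +392.40978]
  H  [+681.16381 +1218.44854 +228.51122]
  H  [+0.99122 -0.78467 +1.00000]
B = K⁻¹H; ‖b₁‖=2.115979, ‖b₂‖=2.115979; λ = 2/(‖b₁‖+‖b₂‖) = 0.472594, sign → tz>0 ⇒ λ=+0.472594
r₁ = λ·B[:,0] = (+0.83168,+0.29812,+0.46844); r₂ = λ·B[:,1] = (-0.12118,+0.92076,-0.37083)
r₃ = r₁×r₂ = (-0.54188,+0.25165,+0.80190); SVD([r₁ r₂ r₃]) → R = UVᵀ:
  R  [+0.83168 -0.12118 -0.54188]
  R  [+0.29812 +0.92076 +0.25165]
  R  [+0.46844 -0.37083 +0.80190]
t = (+0.03824, -0.00111, +0.47259) m
tr R = 2.554337; θ = arccos((tr R − 1)/2) = 0.680643 rad = 38.998°
axis k = ((R−Rᵀ)₃₂, (R−Rᵀ)₁₃, (R−Rᵀ)₂₁) / (2 sinθ) = (-0.494588, -0.802742, +0.333149)
rvec = θ·k = (-0.336637, -0.546380, +0.226755)

rvec=(-0.3366, -0.5464, 0.2268) tvec=(0.0382, -0.0011, 0.4726)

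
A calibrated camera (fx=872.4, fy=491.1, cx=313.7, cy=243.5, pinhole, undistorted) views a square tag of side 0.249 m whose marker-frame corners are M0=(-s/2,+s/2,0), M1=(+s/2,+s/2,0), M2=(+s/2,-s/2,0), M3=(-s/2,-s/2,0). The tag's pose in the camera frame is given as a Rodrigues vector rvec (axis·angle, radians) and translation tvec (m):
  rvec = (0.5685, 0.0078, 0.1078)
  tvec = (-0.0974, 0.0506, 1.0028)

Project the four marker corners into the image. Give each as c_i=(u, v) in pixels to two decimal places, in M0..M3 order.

c0=(122.69, 308.81) c1=(325.07, 320.33) c2=(349.77, 222.22) c3=(118.50, 208.45)

Intrinsics K: fx=872.4, fy=491.1, cx=313.7, cy=243.5
Marker side s = 0.249 m; corners in marker frame (Z=0):
  M0 = (-0.1245, +0.1245, 0)
  M1 = (+0.1245, +0.1245, 0)
  M2 = (+0.1245, -0.1245, 0)
  M3 = (-0.1245, -0.1245, 0)
rvec = (0.5685, 0.0078, 0.1078), |rvec| = θ = 0.57868 rad = 33.156°
Rodrigues: sinθ=0.54692, 1−cosθ=0.16282; R = I + sinθ·[k]× + (1−cosθ)·[k]×²:
    [+0.99432 -0.09973 +0.03717]
    [+0.10404 +0.83721 -0.53689]
    [+0.02242 +0.53771 +0.84283]
t = (-0.0974, 0.0506, 1.0028) m
M0: Pc = R·M0+t = (-0.23361, +0.14188, +1.06695); u = 872.4·(-0.23361)/1.06695 + 313.7 = 122.6883, v = 491.1·(+0.14188)/1.06695 + 243.5 = 308.8050
M1: Pc = R·M1+t = (+0.01398, +0.16779, +1.07254); u = 872.4·(+0.01398)/1.07254 + 313.7 = 325.0687, v = 491.1·(+0.16779)/1.07254 + 243.5 = 320.3269
M2: Pc = R·M2+t = (+0.03881, -0.04068, +0.93865); u = 872.4·(+0.03881)/0.93865 + 313.7 = 349.7699, v = 491.1·(-0.04068)/0.93865 + 243.5 = 222.2162
M3: Pc = R·M3+t = (-0.20878, -0.06659, +0.93306); u = 872.4·(-0.20878)/0.93306 + 313.7 = 118.4969, v = 491.1·(-0.06659)/0.93306 + 243.5 = 208.4538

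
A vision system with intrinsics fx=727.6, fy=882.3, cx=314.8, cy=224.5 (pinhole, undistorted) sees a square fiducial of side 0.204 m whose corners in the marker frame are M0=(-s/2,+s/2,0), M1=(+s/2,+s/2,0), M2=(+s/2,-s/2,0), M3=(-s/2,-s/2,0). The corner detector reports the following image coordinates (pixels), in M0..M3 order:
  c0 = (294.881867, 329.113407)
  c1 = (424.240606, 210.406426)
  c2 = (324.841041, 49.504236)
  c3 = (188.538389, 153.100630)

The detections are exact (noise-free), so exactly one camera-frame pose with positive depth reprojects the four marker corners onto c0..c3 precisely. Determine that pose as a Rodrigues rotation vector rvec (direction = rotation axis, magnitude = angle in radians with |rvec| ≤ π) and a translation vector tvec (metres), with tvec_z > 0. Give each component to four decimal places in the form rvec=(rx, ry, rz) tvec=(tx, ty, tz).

Intrinsics K: fx=727.6, fy=882.3, cx=314.8, cy=224.5
Marker side s = 0.204 m; corners in marker frame (Z=0):
  M0 = (-0.1020, +0.1020, 0)
  M1 = (+0.1020, +0.1020, 0)
  M2 = (+0.1020, -0.1020, 0)
  M3 = (-0.1020, -0.1020, 0)
Detected image corners:
  c0 = (294.881867, 329.113407) px
  c1 = (424.240606, 210.406426) px
  c2 = (324.841041, 49.504236) px
  c3 = (188.538389, 153.100630) px
Planar DLT: solve 8×8 A·h = b for H (H[2,2]=1):
  H  [+775.37253 +486.38731 +310.56228]
  H  [-469.89935 +813.90212 +182.76805]
  H  [+0.40290 -0.05577 +1.00000]
B = K⁻¹H; ‖b₁‖=1.166264, ‖b₂‖=1.166264; λ = 2/(‖b₁‖+‖b₂‖) = 0.857439, sign → tz>0 ⇒ λ=+0.857439
r₁ = λ·B[:,0] = (+0.76427,-0.54456,+0.34547); r₂ = λ·B[:,1] = (+0.59387,+0.80314,-0.04782)
r₃ = r₁×r₂ = (-0.25141,+0.24171,+0.93721); SVD([r₁ r₂ r₃]) → R = UVᵀ:
  R  [+0.76427 +0.59387 -0.25141]
  R  [-0.54456 +0.80314 +0.24171]
  R  [+0.34547 -0.04782 +0.93721]
t = (-0.00499, -0.04056, +0.85744) m
tr R = 2.504617; θ = arccos((tr R − 1)/2) = 0.719237 rad = 41.209°
axis k = ((R−Rᵀ)₃₂, (R−Rᵀ)₁₃, (R−Rᵀ)₂₁) / (2 sinθ) = (-0.219740, -0.452997, -0.864007)
rvec = θ·k = (-0.158045, -0.325812, -0.621426)

rvec=(-0.1580, -0.3258, -0.6214) tvec=(-0.0050, -0.0406, 0.8574)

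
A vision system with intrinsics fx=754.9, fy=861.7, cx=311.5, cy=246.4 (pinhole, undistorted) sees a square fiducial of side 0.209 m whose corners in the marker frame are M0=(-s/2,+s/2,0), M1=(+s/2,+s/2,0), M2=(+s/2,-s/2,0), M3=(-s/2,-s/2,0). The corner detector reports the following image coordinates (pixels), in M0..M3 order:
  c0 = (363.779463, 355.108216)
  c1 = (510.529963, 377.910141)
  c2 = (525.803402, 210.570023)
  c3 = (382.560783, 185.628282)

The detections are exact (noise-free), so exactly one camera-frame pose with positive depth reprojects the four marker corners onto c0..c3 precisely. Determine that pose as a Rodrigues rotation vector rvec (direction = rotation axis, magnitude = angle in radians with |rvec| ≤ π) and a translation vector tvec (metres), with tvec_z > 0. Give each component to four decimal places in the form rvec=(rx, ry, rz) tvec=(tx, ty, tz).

rvec=(-0.1076, -0.0884, 0.1398) tvec=(0.1890, 0.0430, 1.0579)

Intrinsics K: fx=754.9, fy=861.7, cx=311.5, cy=246.4
Marker side s = 0.209 m; corners in marker frame (Z=0):
  M0 = (-0.1045, +0.1045, 0)
  M1 = (+0.1045, +0.1045, 0)
  M2 = (+0.1045, -0.1045, 0)
  M3 = (-0.1045, -0.1045, 0)
Detected image corners:
  c0 = (363.779463, 355.108216) px
  c1 = (510.529963, 377.910141) px
  c2 = (525.803402, 210.570023) px
  c3 = (382.560783, 185.628282) px
Planar DLT: solve 8×8 A·h = b for H (H[2,2]=1):
  H  [+727.51303 -129.01828 +446.33877]
  H  [+135.71414 +775.58826 +281.45877]
  H  [+0.07594 -0.10684 +1.00000]
B = K⁻¹H; ‖b₁‖=0.945276, ‖b₂‖=0.945276; λ = 2/(‖b₁‖+‖b₂‖) = 1.057892, sign → tz>0 ⇒ λ=+1.057892
r₁ = λ·B[:,0] = (+0.98636,+0.14364,+0.08033); r₂ = λ·B[:,1] = (-0.13416,+0.98449,-0.11302)
r₃ = r₁×r₂ = (-0.09532,+0.10070,+0.99034); SVD([r₁ r₂ r₃]) → R = UVᵀ:
  R  [+0.98636 -0.13416 -0.09532]
  R  [+0.14364 +0.98449 +0.10070]
  R  [+0.08033 -0.11302 +0.99034]
t = (+0.18896, +0.04304, +1.05789) m
tr R = 2.961196; θ = arccos((tr R − 1)/2) = 0.197308 rad = 11.305°
axis k = ((R−Rᵀ)₃₂, (R−Rᵀ)₁₃, (R−Rᵀ)₂₁) / (2 sinθ) = (-0.545136, -0.448038, +0.708582)
rvec = θ·k = (-0.107560, -0.088401, +0.139809)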